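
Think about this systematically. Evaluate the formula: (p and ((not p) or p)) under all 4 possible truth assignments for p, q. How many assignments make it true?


Check all 4 assignments:
p=0, q=0: 0
p=0, q=1: 0
p=1, q=0: 1
p=1, q=1: 1
Count of True = 2

2


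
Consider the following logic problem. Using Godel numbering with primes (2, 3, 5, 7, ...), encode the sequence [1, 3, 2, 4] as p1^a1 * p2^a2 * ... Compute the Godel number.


Encode each element as an exponent of the corresponding prime:
  2^1 = 2
  3^3 = 27
  5^2 = 25
  7^4 = 2401
Product = 2 * 27 * 25 * 2401 = 3241350

3241350


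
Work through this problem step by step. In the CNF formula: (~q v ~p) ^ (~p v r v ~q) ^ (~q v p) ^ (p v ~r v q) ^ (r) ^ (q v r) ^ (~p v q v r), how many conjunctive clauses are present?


A CNF formula is a conjunction of clauses.
Clauses are separated by ^.
Counting the conjuncts: 7 clauses.

7


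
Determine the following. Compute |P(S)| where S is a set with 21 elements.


The power set of a set with n elements has 2^n elements.
|P(S)| = 2^21 = 2097152

2097152


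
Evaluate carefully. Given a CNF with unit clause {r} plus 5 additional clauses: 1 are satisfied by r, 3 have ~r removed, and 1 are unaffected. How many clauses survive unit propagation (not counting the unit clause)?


Satisfied (removed): 1
Shortened (remain): 3
Unchanged (remain): 1
Remaining = 3 + 1 = 4

4


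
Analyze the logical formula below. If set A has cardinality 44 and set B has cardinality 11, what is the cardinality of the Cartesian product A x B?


The Cartesian product A x B contains all ordered pairs (a, b).
|A x B| = |A| * |B| = 44 * 11 = 484

484


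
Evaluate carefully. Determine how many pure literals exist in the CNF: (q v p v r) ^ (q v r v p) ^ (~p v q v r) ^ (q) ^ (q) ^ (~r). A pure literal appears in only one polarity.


Check each variable for pure literal status:
p: mixed (not pure)
q: pure positive
r: mixed (not pure)
Pure literal count = 1

1


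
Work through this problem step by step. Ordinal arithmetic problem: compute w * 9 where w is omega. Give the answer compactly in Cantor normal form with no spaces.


Compute w * 9.
Ordinal * is associative and left-distributive over +, but NOT commutative; for finite n>1, n*w = w but w*n stays w*n.
w * 9 means 9 copies of w concatenated: w*9.
Result = w*9

w*9


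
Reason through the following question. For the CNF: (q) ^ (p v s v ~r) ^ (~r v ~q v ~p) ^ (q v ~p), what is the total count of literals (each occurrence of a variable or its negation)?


Counting literals in each clause:
Clause 1: 1 literal(s)
Clause 2: 3 literal(s)
Clause 3: 3 literal(s)
Clause 4: 2 literal(s)
Total = 9

9


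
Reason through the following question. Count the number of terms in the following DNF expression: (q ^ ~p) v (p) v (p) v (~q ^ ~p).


A DNF formula is a disjunction of terms (conjunctions).
Terms are separated by v.
Counting the disjuncts: 4 terms.

4


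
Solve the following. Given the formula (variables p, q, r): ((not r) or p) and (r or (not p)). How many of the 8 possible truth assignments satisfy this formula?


Evaluate all 8 assignments for p, q, r:
p=0, q=0, r=0: 1
p=0, q=0, r=1: 0
p=0, q=1, r=0: 1
p=0, q=1, r=1: 0
p=1, q=0, r=0: 0
p=1, q=0, r=1: 1
p=1, q=1, r=0: 0
p=1, q=1, r=1: 1
Satisfying count = 4

4


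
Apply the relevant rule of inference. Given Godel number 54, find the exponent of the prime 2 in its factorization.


Factorize 54 by dividing by 2 repeatedly.
Division steps: 2 divides 54 exactly 1 time(s).
Exponent of 2 = 1

1


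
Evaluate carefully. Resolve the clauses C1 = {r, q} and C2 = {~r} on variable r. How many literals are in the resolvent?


Remove r from C1 and ~r from C2.
C1 remainder: {q}
C2 remainder: {}
Union (resolvent): {q}
Resolvent has 1 literal(s).

1


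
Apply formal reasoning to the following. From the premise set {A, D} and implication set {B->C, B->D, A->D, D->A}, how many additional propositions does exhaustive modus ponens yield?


Initial facts: {A, D}
Apply modus ponens to closure:
  (no implication fires)
Final known: {A, D}
New propositions: {(none)}
Count = 0

0


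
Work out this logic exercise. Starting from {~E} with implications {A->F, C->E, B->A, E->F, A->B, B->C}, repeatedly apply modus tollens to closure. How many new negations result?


Initial negated facts: {~E}
Apply modus tollens to closure:
  ~E and C->E  =>  ~C
  ~C and B->C  =>  ~B
  ~B and A->B  =>  ~A
Final negated: {~A, ~B, ~C, ~E}
New negations: {~A, ~B, ~C}
Count = 3

3


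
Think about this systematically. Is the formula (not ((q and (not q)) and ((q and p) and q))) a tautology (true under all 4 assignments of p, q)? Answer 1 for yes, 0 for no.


Check all 4 assignments:
p=0, q=0: 1
p=0, q=1: 1
p=1, q=0: 1
p=1, q=1: 1
Satisfying count = 4/4.
Tautology iff count = 4: yes.

1


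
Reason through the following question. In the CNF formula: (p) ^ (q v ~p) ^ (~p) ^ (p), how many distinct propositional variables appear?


Identify each variable that appears in the formula.
Variables found: p, q
Count = 2

2


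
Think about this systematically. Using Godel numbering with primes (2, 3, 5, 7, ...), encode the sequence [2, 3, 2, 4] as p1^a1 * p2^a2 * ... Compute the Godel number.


Encode each element as an exponent of the corresponding prime:
  2^2 = 4
  3^3 = 27
  5^2 = 25
  7^4 = 2401
Product = 4 * 27 * 25 * 2401 = 6482700

6482700


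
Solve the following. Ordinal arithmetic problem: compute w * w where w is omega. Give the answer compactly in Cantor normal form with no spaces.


Compute w * w.
Ordinal * is associative and left-distributive over +, but NOT commutative; for finite n>1, n*w = w but w*n stays w*n.
w * w = w^2 by definition.
Result = w^2

w^2


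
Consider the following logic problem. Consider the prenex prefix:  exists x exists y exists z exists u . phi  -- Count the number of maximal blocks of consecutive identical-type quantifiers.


Quantifier-type sequence: E E E E  (A=forall, E=exists)
Group into maximal same-type runs:
  Ex4
Number of blocks = 1

1


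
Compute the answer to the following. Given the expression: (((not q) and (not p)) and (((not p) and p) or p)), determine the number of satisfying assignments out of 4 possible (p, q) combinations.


Check all 4 assignments:
p=0, q=0: 0
p=0, q=1: 0
p=1, q=0: 0
p=1, q=1: 0
Count of True = 0

0


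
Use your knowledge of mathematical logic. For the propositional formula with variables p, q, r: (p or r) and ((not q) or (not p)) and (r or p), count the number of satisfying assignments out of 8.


Evaluate all 8 assignments for p, q, r:
p=0, q=0, r=0: 0
p=0, q=0, r=1: 1
p=0, q=1, r=0: 0
p=0, q=1, r=1: 1
p=1, q=0, r=0: 1
p=1, q=0, r=1: 1
p=1, q=1, r=0: 0
p=1, q=1, r=1: 0
Satisfying count = 4

4


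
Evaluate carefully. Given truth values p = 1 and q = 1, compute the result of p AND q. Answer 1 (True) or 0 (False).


p = 1, q = 1
Operation: p AND q
Evaluate: 1 AND 1 = 1

1


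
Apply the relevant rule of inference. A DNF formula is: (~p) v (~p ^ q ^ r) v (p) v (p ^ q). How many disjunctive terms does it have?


A DNF formula is a disjunction of terms (conjunctions).
Terms are separated by v.
Counting the disjuncts: 4 terms.

4


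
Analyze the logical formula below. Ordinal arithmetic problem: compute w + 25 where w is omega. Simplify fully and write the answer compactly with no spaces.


Compute w + 25.
Ordinal + is associative but NOT commutative; for finite n>0, n + w = w but w + n stays w+n.
w + 25 is already in normal form (a successor ordinal beyond w).
Result = w+25

w+25


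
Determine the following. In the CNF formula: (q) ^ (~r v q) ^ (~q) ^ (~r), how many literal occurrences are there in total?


Counting literals in each clause:
Clause 1: 1 literal(s)
Clause 2: 2 literal(s)
Clause 3: 1 literal(s)
Clause 4: 1 literal(s)
Total = 5

5


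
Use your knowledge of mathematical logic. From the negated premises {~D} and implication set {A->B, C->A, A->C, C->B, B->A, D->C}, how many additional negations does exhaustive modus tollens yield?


Initial negated facts: {~D}
Apply modus tollens to closure:
  (no implication fires)
Final negated: {~D}
New negations: {(none)}
Count = 0

0


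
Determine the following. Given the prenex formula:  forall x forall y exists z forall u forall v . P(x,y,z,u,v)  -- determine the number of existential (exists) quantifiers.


Quantifier prefix: forall x forall y exists z forall u forall v
Mark each quantifier type:
  U U E U U
Universal count = 4, Existential count = 1
Asked for existential (exists) quantifiers: 1

1


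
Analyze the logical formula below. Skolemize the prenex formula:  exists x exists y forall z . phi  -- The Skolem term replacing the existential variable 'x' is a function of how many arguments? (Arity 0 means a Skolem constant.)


Quantifier prefix: exists x exists y forall z
'x' is existentially quantified at position 1.
No universal quantifiers precede it.
Skolem function arity = 0 (a Skolem constant)

0


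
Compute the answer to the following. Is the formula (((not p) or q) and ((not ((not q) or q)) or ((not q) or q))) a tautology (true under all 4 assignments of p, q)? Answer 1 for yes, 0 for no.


Check all 4 assignments:
p=0, q=0: 1
p=0, q=1: 1
p=1, q=0: 0
p=1, q=1: 1
Satisfying count = 3/4.
Tautology iff count = 4: no.

0


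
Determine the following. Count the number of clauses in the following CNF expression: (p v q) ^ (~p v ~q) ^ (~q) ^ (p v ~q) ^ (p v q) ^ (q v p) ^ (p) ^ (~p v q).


A CNF formula is a conjunction of clauses.
Clauses are separated by ^.
Counting the conjuncts: 8 clauses.

8


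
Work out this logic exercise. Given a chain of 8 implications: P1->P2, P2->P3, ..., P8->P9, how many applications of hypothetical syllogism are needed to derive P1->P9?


With 8 implications in a chain connecting 9 propositions:
P1->P2, P2->P3, ..., P8->P9
Steps needed = (number of implications) - 1 = 8 - 1 = 7

7


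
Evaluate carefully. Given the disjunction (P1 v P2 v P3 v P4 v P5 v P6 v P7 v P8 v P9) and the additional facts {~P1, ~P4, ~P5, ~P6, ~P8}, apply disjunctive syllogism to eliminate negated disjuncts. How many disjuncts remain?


Original disjuncts (9): P1, P2, P3, P4, P5, P6, P7, P8, P9
Negated (eliminate): ~P1, ~P4, ~P5, ~P6, ~P8
Remaining disjuncts: P2, P3, P7, P9
Count = 9 - 5 = 4

4


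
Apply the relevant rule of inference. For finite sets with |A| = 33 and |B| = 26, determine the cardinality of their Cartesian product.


The Cartesian product A x B contains all ordered pairs (a, b).
|A x B| = |A| * |B| = 33 * 26 = 858

858


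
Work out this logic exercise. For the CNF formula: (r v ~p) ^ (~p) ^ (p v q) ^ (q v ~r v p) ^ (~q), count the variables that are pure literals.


Check each variable for pure literal status:
p: mixed (not pure)
q: mixed (not pure)
r: mixed (not pure)
Pure literal count = 0

0


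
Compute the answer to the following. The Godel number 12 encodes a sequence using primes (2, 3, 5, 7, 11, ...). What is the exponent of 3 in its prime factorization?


Factorize 12 by dividing by 3 repeatedly.
Division steps: 3 divides 12 exactly 1 time(s).
Exponent of 3 = 1

1


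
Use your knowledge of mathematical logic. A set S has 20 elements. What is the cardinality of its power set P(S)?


The power set of a set with n elements has 2^n elements.
|P(S)| = 2^20 = 1048576

1048576


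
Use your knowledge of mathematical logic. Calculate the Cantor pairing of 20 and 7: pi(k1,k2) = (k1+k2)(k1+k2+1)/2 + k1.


k1 + k2 = 27
(k1+k2)(k1+k2+1)/2 = 27 * 28 / 2 = 378
pi = 378 + 20 = 398

398


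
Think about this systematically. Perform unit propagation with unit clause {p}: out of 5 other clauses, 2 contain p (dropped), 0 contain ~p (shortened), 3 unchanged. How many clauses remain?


Satisfied (removed): 2
Shortened (remain): 0
Unchanged (remain): 3
Remaining = 0 + 3 = 3

3


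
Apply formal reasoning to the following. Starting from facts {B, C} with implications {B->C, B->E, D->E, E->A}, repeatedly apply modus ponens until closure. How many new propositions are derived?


Initial facts: {B, C}
Apply modus ponens to closure:
  B and B->E  =>  E
  E and E->A  =>  A
Final known: {A, B, C, E}
New propositions: {A, E}
Count = 2

2


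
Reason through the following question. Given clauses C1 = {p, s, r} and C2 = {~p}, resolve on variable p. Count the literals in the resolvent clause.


Remove p from C1 and ~p from C2.
C1 remainder: {s, r}
C2 remainder: {}
Union (resolvent): {r, s}
Resolvent has 2 literal(s).

2


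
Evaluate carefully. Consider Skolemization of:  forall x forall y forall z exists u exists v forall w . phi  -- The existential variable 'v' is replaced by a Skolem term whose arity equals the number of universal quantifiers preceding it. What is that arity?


Quantifier prefix: forall x forall y forall z exists u exists v forall w
'v' is existentially quantified at position 5.
Universal variables preceding it: x, y, z
Skolem function arity = 3

3


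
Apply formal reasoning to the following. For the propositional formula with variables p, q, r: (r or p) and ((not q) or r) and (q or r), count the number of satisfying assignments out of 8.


Evaluate all 8 assignments for p, q, r:
p=0, q=0, r=0: 0
p=0, q=0, r=1: 1
p=0, q=1, r=0: 0
p=0, q=1, r=1: 1
p=1, q=0, r=0: 0
p=1, q=0, r=1: 1
p=1, q=1, r=0: 0
p=1, q=1, r=1: 1
Satisfying count = 4

4


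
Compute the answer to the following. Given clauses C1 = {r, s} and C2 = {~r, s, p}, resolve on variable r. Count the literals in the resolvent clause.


Remove r from C1 and ~r from C2.
C1 remainder: {s}
C2 remainder: {s, p}
Union (resolvent): {p, s}
Resolvent has 2 literal(s).

2


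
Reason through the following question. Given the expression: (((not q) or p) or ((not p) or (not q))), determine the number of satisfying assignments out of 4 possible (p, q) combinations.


Check all 4 assignments:
p=0, q=0: 1
p=0, q=1: 1
p=1, q=0: 1
p=1, q=1: 1
Count of True = 4

4


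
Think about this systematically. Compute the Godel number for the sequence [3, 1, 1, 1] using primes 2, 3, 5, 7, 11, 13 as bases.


Encode each element as an exponent of the corresponding prime:
  2^3 = 8
  3^1 = 3
  5^1 = 5
  7^1 = 7
Product = 8 * 3 * 5 * 7 = 840

840


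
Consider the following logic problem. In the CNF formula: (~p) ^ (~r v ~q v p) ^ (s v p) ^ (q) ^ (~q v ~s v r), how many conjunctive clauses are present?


A CNF formula is a conjunction of clauses.
Clauses are separated by ^.
Counting the conjuncts: 5 clauses.

5


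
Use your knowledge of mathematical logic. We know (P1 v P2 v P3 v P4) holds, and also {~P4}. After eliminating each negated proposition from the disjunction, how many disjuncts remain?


Original disjuncts (4): P1, P2, P3, P4
Negated (eliminate): ~P4
Remaining disjuncts: P1, P2, P3
Count = 4 - 1 = 3

3


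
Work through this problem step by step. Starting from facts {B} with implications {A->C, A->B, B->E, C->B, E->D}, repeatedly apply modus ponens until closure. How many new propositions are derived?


Initial facts: {B}
Apply modus ponens to closure:
  B and B->E  =>  E
  E and E->D  =>  D
Final known: {B, D, E}
New propositions: {D, E}
Count = 2

2


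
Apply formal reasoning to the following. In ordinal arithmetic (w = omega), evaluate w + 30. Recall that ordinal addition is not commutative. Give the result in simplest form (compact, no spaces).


Compute w + 30.
Ordinal + is associative but NOT commutative; for finite n>0, n + w = w but w + n stays w+n.
w + 30 is already in normal form (a successor ordinal beyond w).
Result = w+30

w+30


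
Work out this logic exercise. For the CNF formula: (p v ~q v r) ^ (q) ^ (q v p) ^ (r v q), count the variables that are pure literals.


Check each variable for pure literal status:
p: pure positive
q: mixed (not pure)
r: pure positive
Pure literal count = 2

2


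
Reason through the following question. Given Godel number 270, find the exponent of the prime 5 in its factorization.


Factorize 270 by dividing by 5 repeatedly.
Division steps: 5 divides 270 exactly 1 time(s).
Exponent of 5 = 1

1


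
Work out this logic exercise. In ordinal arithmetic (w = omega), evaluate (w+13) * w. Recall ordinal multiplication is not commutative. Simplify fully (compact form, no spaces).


Compute (w+13) * w.
Ordinal * is associative and left-distributive over +, but NOT commutative; for finite n>1, n*w = w but w*n stays w*n.
(w+13) * w = sup{(w+13)*k : k<w} = sup{w*k+13} = w^2 (the +13 tail is absorbed in the limit).
Result = w^2

w^2


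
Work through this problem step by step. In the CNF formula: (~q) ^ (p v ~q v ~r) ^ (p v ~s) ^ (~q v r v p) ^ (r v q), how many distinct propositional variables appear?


Identify each variable that appears in the formula.
Variables found: p, q, r, s
Count = 4

4


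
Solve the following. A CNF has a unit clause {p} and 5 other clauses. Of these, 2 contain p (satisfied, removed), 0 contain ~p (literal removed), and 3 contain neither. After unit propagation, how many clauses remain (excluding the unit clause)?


Satisfied (removed): 2
Shortened (remain): 0
Unchanged (remain): 3
Remaining = 0 + 3 = 3

3


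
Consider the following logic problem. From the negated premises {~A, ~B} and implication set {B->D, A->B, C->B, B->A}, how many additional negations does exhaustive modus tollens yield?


Initial negated facts: {~A, ~B}
Apply modus tollens to closure:
  ~B and C->B  =>  ~C
Final negated: {~A, ~B, ~C}
New negations: {~C}
Count = 1

1


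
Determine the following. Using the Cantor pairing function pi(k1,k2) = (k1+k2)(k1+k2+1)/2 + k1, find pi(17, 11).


k1 + k2 = 28
(k1+k2)(k1+k2+1)/2 = 28 * 29 / 2 = 406
pi = 406 + 17 = 423

423


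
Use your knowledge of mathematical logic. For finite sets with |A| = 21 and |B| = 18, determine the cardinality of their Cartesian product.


The Cartesian product A x B contains all ordered pairs (a, b).
|A x B| = |A| * |B| = 21 * 18 = 378

378


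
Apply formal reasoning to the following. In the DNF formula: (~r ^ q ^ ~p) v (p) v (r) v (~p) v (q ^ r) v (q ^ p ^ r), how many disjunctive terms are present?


A DNF formula is a disjunction of terms (conjunctions).
Terms are separated by v.
Counting the disjuncts: 6 terms.

6


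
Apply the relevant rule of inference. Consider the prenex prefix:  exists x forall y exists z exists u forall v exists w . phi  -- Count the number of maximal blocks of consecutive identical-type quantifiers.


Quantifier-type sequence: E A E E A E  (A=forall, E=exists)
Group into maximal same-type runs:
  Ex1 | Ax1 | Ex2 | Ax1 | Ex1
Number of blocks = 5

5


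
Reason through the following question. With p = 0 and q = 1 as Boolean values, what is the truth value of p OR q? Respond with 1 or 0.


p = 0, q = 1
Operation: p OR q
Evaluate: 0 OR 1 = 1

1


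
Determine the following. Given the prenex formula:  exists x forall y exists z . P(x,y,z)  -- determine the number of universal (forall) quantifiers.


Quantifier prefix: exists x forall y exists z
Mark each quantifier type:
  E U E
Universal count = 1, Existential count = 2
Asked for universal (forall) quantifiers: 1

1


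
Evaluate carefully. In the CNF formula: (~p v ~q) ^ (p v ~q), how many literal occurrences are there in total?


Counting literals in each clause:
Clause 1: 2 literal(s)
Clause 2: 2 literal(s)
Total = 4

4


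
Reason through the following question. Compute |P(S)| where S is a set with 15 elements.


The power set of a set with n elements has 2^n elements.
|P(S)| = 2^15 = 32768

32768


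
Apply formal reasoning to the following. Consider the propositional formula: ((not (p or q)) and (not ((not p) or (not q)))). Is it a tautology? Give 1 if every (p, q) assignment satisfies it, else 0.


Check all 4 assignments:
p=0, q=0: 0
p=0, q=1: 0
p=1, q=0: 0
p=1, q=1: 0
Satisfying count = 0/4.
Tautology iff count = 4: no.

0


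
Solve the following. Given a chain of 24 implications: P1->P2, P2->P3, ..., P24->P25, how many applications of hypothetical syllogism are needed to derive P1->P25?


With 24 implications in a chain connecting 25 propositions:
P1->P2, P2->P3, ..., P24->P25
Steps needed = (number of implications) - 1 = 24 - 1 = 23

23


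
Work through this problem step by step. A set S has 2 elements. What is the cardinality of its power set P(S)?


The power set of a set with n elements has 2^n elements.
|P(S)| = 2^2 = 4

4


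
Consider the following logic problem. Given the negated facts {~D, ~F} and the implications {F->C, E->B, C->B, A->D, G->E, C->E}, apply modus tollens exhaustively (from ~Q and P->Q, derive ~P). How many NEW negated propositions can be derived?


Initial negated facts: {~D, ~F}
Apply modus tollens to closure:
  ~D and A->D  =>  ~A
Final negated: {~A, ~D, ~F}
New negations: {~A}
Count = 1

1


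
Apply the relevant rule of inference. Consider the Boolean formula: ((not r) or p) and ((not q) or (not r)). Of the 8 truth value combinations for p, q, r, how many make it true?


Evaluate all 8 assignments for p, q, r:
p=0, q=0, r=0: 1
p=0, q=0, r=1: 0
p=0, q=1, r=0: 1
p=0, q=1, r=1: 0
p=1, q=0, r=0: 1
p=1, q=0, r=1: 1
p=1, q=1, r=0: 1
p=1, q=1, r=1: 0
Satisfying count = 5

5


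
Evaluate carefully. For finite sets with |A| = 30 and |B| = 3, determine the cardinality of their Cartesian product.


The Cartesian product A x B contains all ordered pairs (a, b).
|A x B| = |A| * |B| = 30 * 3 = 90

90


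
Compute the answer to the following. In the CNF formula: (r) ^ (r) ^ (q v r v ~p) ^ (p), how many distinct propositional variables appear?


Identify each variable that appears in the formula.
Variables found: p, q, r
Count = 3

3


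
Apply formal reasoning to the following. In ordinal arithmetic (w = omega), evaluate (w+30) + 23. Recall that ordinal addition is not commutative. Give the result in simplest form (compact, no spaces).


Compute (w+30) + 23.
Ordinal + is associative but NOT commutative; for finite n>0, n + w = w but w + n stays w+n.
By associativity: (w+30) + 23 = w + (30+23) = w+53.
Result = w+53

w+53


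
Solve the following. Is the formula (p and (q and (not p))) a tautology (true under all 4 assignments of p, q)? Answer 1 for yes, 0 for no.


Check all 4 assignments:
p=0, q=0: 0
p=0, q=1: 0
p=1, q=0: 0
p=1, q=1: 0
Satisfying count = 0/4.
Tautology iff count = 4: no.

0


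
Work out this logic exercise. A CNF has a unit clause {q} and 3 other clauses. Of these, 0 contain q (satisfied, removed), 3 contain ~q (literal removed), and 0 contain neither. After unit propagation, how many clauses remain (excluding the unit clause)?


Satisfied (removed): 0
Shortened (remain): 3
Unchanged (remain): 0
Remaining = 3 + 0 = 3

3


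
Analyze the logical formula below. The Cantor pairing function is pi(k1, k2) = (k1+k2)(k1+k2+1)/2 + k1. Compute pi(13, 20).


k1 + k2 = 33
(k1+k2)(k1+k2+1)/2 = 33 * 34 / 2 = 561
pi = 561 + 13 = 574

574


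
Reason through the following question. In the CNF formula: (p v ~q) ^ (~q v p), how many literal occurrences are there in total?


Counting literals in each clause:
Clause 1: 2 literal(s)
Clause 2: 2 literal(s)
Total = 4

4


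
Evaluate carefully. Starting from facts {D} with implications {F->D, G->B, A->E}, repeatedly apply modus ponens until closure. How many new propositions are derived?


Initial facts: {D}
Apply modus ponens to closure:
  (no implication fires)
Final known: {D}
New propositions: {(none)}
Count = 0

0


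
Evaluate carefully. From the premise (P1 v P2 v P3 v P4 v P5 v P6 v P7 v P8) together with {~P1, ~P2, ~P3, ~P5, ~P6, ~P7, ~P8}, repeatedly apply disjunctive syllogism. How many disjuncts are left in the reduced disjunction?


Original disjuncts (8): P1, P2, P3, P4, P5, P6, P7, P8
Negated (eliminate): ~P1, ~P2, ~P3, ~P5, ~P6, ~P7, ~P8
Remaining disjuncts: P4
Count = 8 - 7 = 1

1


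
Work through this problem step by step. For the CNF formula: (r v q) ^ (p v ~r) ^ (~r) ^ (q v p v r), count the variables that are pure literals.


Check each variable for pure literal status:
p: pure positive
q: pure positive
r: mixed (not pure)
Pure literal count = 2

2


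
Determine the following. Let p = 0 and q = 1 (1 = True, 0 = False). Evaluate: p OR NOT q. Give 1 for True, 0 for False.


p = 0, q = 1
Operation: p OR NOT q
Evaluate: 0 OR NOT 1 = 0

0


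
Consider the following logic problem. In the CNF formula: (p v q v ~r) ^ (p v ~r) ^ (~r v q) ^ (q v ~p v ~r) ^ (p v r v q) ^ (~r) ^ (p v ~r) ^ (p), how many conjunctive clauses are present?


A CNF formula is a conjunction of clauses.
Clauses are separated by ^.
Counting the conjuncts: 8 clauses.

8


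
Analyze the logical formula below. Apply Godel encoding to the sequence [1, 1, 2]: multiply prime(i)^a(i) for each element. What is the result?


Encode each element as an exponent of the corresponding prime:
  2^1 = 2
  3^1 = 3
  5^2 = 25
Product = 2 * 3 * 25 = 150

150


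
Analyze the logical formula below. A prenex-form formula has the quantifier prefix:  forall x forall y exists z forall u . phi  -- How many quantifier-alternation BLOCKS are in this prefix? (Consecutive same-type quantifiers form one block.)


Quantifier-type sequence: A A E A  (A=forall, E=exists)
Group into maximal same-type runs:
  Ax2 | Ex1 | Ax1
Number of blocks = 3

3


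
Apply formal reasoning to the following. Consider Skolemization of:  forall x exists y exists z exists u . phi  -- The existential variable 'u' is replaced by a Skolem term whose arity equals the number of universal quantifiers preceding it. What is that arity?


Quantifier prefix: forall x exists y exists z exists u
'u' is existentially quantified at position 4.
Universal variables preceding it: x
Skolem function arity = 1

1


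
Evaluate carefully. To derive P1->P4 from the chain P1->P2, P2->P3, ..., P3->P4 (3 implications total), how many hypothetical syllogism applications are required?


With 3 implications in a chain connecting 4 propositions:
P1->P2, P2->P3, ..., P3->P4
Steps needed = (number of implications) - 1 = 3 - 1 = 2

2


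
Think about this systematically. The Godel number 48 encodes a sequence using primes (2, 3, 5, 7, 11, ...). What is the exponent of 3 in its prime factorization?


Factorize 48 by dividing by 3 repeatedly.
Division steps: 3 divides 48 exactly 1 time(s).
Exponent of 3 = 1

1


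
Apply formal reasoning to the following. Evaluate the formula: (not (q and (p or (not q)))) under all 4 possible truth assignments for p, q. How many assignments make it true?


Check all 4 assignments:
p=0, q=0: 1
p=0, q=1: 1
p=1, q=0: 1
p=1, q=1: 0
Count of True = 3

3


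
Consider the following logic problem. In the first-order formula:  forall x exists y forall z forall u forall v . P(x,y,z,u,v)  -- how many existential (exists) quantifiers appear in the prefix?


Quantifier prefix: forall x exists y forall z forall u forall v
Mark each quantifier type:
  U E U U U
Universal count = 4, Existential count = 1
Asked for existential (exists) quantifiers: 1

1


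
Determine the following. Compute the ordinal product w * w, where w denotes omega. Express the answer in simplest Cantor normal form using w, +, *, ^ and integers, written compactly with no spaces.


Compute w * w.
Ordinal * is associative and left-distributive over +, but NOT commutative; for finite n>1, n*w = w but w*n stays w*n.
w * w = w^2 by definition.
Result = w^2

w^2


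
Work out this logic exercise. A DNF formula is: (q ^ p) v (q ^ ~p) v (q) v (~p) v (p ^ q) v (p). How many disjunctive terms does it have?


A DNF formula is a disjunction of terms (conjunctions).
Terms are separated by v.
Counting the disjuncts: 6 terms.

6


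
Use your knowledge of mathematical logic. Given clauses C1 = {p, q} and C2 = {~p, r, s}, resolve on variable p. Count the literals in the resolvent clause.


Remove p from C1 and ~p from C2.
C1 remainder: {q}
C2 remainder: {r, s}
Union (resolvent): {q, r, s}
Resolvent has 3 literal(s).

3


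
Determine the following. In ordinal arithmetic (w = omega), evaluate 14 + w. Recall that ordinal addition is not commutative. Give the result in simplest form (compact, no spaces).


Compute 14 + w.
Ordinal + is associative but NOT commutative; for finite n>0, n + w = w but w + n stays w+n.
Any finite left addend is absorbed by w on the right: 14 + w = w.
Result = w

w


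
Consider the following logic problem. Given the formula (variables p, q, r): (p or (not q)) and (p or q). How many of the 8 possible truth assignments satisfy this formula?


Evaluate all 8 assignments for p, q, r:
p=0, q=0, r=0: 0
p=0, q=0, r=1: 0
p=0, q=1, r=0: 0
p=0, q=1, r=1: 0
p=1, q=0, r=0: 1
p=1, q=0, r=1: 1
p=1, q=1, r=0: 1
p=1, q=1, r=1: 1
Satisfying count = 4

4


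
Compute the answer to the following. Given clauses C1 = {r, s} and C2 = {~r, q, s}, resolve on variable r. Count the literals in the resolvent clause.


Remove r from C1 and ~r from C2.
C1 remainder: {s}
C2 remainder: {q, s}
Union (resolvent): {q, s}
Resolvent has 2 literal(s).

2


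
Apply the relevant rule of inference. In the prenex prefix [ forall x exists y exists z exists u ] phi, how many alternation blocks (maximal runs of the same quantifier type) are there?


Quantifier-type sequence: A E E E  (A=forall, E=exists)
Group into maximal same-type runs:
  Ax1 | Ex3
Number of blocks = 2

2


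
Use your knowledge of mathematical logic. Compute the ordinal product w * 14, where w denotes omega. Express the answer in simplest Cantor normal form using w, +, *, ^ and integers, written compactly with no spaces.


Compute w * 14.
Ordinal * is associative and left-distributive over +, but NOT commutative; for finite n>1, n*w = w but w*n stays w*n.
w * 14 means 14 copies of w concatenated: w*14.
Result = w*14

w*14


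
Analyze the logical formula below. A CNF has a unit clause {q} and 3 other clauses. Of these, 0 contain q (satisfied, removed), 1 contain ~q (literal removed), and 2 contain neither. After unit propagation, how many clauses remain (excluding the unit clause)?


Satisfied (removed): 0
Shortened (remain): 1
Unchanged (remain): 2
Remaining = 1 + 2 = 3

3


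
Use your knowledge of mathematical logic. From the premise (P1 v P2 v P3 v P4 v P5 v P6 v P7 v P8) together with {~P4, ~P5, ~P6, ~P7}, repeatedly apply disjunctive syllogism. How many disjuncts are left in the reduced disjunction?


Original disjuncts (8): P1, P2, P3, P4, P5, P6, P7, P8
Negated (eliminate): ~P4, ~P5, ~P6, ~P7
Remaining disjuncts: P1, P2, P3, P8
Count = 8 - 4 = 4

4


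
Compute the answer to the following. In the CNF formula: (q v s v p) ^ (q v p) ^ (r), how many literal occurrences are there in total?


Counting literals in each clause:
Clause 1: 3 literal(s)
Clause 2: 2 literal(s)
Clause 3: 1 literal(s)
Total = 6

6


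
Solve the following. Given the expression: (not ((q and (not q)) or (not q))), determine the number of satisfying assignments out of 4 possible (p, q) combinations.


Check all 4 assignments:
p=0, q=0: 0
p=0, q=1: 1
p=1, q=0: 0
p=1, q=1: 1
Count of True = 2

2


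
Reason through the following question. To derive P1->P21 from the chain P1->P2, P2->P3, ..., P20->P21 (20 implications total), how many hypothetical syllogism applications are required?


With 20 implications in a chain connecting 21 propositions:
P1->P2, P2->P3, ..., P20->P21
Steps needed = (number of implications) - 1 = 20 - 1 = 19

19


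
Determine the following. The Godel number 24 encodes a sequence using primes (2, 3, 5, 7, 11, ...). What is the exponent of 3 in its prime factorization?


Factorize 24 by dividing by 3 repeatedly.
Division steps: 3 divides 24 exactly 1 time(s).
Exponent of 3 = 1

1


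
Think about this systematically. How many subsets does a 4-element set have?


The power set of a set with n elements has 2^n elements.
|P(S)| = 2^4 = 16

16


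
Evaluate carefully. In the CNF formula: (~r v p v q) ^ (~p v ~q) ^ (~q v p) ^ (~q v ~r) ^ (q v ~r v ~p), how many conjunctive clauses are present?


A CNF formula is a conjunction of clauses.
Clauses are separated by ^.
Counting the conjuncts: 5 clauses.

5


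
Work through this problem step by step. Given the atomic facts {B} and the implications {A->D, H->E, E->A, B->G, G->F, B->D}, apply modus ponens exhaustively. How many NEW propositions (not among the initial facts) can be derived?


Initial facts: {B}
Apply modus ponens to closure:
  B and B->G  =>  G
  G and G->F  =>  F
  B and B->D  =>  D
Final known: {B, D, F, G}
New propositions: {D, F, G}
Count = 3

3


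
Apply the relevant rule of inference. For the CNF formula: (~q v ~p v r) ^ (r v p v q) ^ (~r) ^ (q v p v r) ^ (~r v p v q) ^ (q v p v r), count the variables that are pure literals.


Check each variable for pure literal status:
p: mixed (not pure)
q: mixed (not pure)
r: mixed (not pure)
Pure literal count = 0

0


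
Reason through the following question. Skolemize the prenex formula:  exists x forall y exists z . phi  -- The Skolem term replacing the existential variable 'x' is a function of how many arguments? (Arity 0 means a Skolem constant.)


Quantifier prefix: exists x forall y exists z
'x' is existentially quantified at position 1.
No universal quantifiers precede it.
Skolem function arity = 0 (a Skolem constant)

0


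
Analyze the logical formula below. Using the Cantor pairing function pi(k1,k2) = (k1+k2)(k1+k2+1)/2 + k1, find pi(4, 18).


k1 + k2 = 22
(k1+k2)(k1+k2+1)/2 = 22 * 23 / 2 = 253
pi = 253 + 4 = 257

257


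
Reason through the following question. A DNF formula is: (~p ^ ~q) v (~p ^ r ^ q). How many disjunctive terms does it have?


A DNF formula is a disjunction of terms (conjunctions).
Terms are separated by v.
Counting the disjuncts: 2 terms.

2


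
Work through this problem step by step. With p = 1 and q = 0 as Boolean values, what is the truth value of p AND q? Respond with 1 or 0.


p = 1, q = 0
Operation: p AND q
Evaluate: 1 AND 0 = 0

0


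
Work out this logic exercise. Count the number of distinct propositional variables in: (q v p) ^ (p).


Identify each variable that appears in the formula.
Variables found: p, q
Count = 2

2


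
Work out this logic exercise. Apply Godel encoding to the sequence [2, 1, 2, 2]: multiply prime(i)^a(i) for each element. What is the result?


Encode each element as an exponent of the corresponding prime:
  2^2 = 4
  3^1 = 3
  5^2 = 25
  7^2 = 49
Product = 4 * 3 * 25 * 49 = 14700

14700


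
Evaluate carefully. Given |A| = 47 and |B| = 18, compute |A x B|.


The Cartesian product A x B contains all ordered pairs (a, b).
|A x B| = |A| * |B| = 47 * 18 = 846

846


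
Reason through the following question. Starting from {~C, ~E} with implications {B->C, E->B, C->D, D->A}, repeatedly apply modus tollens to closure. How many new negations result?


Initial negated facts: {~C, ~E}
Apply modus tollens to closure:
  ~C and B->C  =>  ~B
Final negated: {~B, ~C, ~E}
New negations: {~B}
Count = 1

1


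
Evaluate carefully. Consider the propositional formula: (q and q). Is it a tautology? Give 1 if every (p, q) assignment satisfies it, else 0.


Check all 4 assignments:
p=0, q=0: 0
p=0, q=1: 1
p=1, q=0: 0
p=1, q=1: 1
Satisfying count = 2/4.
Tautology iff count = 4: no.

0


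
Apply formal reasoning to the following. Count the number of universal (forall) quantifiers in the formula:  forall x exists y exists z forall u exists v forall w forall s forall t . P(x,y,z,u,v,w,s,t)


Quantifier prefix: forall x exists y exists z forall u exists v forall w forall s forall t
Mark each quantifier type:
  U E E U E U U U
Universal count = 5, Existential count = 3
Asked for universal (forall) quantifiers: 5

5


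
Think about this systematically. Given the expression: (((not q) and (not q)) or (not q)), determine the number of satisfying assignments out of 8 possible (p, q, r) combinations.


Check all 8 assignments:
p=0, q=0, r=0: 1
p=0, q=0, r=1: 1
p=0, q=1, r=0: 0
p=0, q=1, r=1: 0
p=1, q=0, r=0: 1
p=1, q=0, r=1: 1
p=1, q=1, r=0: 0
p=1, q=1, r=1: 0
Count of True = 4

4


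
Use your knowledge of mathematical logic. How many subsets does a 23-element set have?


The power set of a set with n elements has 2^n elements.
|P(S)| = 2^23 = 8388608

8388608


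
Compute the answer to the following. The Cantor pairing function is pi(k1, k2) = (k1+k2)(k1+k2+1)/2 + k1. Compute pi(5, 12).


k1 + k2 = 17
(k1+k2)(k1+k2+1)/2 = 17 * 18 / 2 = 153
pi = 153 + 5 = 158

158


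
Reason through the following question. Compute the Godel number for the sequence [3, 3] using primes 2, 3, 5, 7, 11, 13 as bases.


Encode each element as an exponent of the corresponding prime:
  2^3 = 8
  3^3 = 27
Product = 8 * 27 = 216

216


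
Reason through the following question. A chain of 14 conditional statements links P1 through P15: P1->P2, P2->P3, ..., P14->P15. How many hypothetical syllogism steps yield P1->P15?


With 14 implications in a chain connecting 15 propositions:
P1->P2, P2->P3, ..., P14->P15
Steps needed = (number of implications) - 1 = 14 - 1 = 13

13


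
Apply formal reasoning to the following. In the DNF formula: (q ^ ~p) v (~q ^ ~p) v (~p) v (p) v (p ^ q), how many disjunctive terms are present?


A DNF formula is a disjunction of terms (conjunctions).
Terms are separated by v.
Counting the disjuncts: 5 terms.

5


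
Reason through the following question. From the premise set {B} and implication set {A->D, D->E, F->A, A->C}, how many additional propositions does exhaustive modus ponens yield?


Initial facts: {B}
Apply modus ponens to closure:
  (no implication fires)
Final known: {B}
New propositions: {(none)}
Count = 0

0


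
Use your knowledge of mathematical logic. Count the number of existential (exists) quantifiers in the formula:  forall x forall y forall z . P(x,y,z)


Quantifier prefix: forall x forall y forall z
Mark each quantifier type:
  U U U
Universal count = 3, Existential count = 0
Asked for existential (exists) quantifiers: 0

0


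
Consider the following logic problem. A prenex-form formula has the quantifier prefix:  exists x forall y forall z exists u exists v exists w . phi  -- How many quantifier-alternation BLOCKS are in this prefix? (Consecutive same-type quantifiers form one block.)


Quantifier-type sequence: E A A E E E  (A=forall, E=exists)
Group into maximal same-type runs:
  Ex1 | Ax2 | Ex3
Number of blocks = 3

3


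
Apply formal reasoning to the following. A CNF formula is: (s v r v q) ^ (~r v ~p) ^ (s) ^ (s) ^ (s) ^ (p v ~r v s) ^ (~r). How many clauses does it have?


A CNF formula is a conjunction of clauses.
Clauses are separated by ^.
Counting the conjuncts: 7 clauses.

7


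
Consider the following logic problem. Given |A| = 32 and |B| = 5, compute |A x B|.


The Cartesian product A x B contains all ordered pairs (a, b).
|A x B| = |A| * |B| = 32 * 5 = 160

160


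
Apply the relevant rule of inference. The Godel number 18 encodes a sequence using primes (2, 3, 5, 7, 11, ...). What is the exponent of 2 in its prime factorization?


Factorize 18 by dividing by 2 repeatedly.
Division steps: 2 divides 18 exactly 1 time(s).
Exponent of 2 = 1

1


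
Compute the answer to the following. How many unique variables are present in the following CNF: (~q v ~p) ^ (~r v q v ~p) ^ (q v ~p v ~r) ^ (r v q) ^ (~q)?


Identify each variable that appears in the formula.
Variables found: p, q, r
Count = 3

3


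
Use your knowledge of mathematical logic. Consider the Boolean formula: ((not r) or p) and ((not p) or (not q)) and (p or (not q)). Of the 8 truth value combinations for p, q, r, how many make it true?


Evaluate all 8 assignments for p, q, r:
p=0, q=0, r=0: 1
p=0, q=0, r=1: 0
p=0, q=1, r=0: 0
p=0, q=1, r=1: 0
p=1, q=0, r=0: 1
p=1, q=0, r=1: 1
p=1, q=1, r=0: 0
p=1, q=1, r=1: 0
Satisfying count = 3

3
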